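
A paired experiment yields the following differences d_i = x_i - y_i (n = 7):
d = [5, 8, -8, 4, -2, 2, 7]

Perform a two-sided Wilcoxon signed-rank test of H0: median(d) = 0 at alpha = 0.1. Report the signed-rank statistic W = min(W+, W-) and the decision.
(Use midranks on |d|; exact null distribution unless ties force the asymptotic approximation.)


Step 1: Drop any zero differences (none here) and take |d_i|.
|d| = [5, 8, 8, 4, 2, 2, 7]
Step 2: Midrank |d_i| (ties get averaged ranks).
ranks: |5|->4, |8|->6.5, |8|->6.5, |4|->3, |2|->1.5, |2|->1.5, |7|->5
Step 3: Attach original signs; sum ranks with positive sign and with negative sign.
W+ = 4 + 6.5 + 3 + 1.5 + 5 = 20
W- = 6.5 + 1.5 = 8
(Check: W+ + W- = 28 should equal n(n+1)/2 = 28.)
Step 4: Test statistic W = min(W+, W-) = 8.
Step 5: Ties in |d|, so use the tie-corrected normal approximation.
        E[W] = n(n+1)/4 = 7*8/4 = 14.
        Tie groups: |d|=2 (t=2), |d|=8 (t=2); sum(t^3 - t) = 12.
        Var[W] = n(n+1)(2n+1)/24 - sum(t^3-t)/48 = 840/24 - 12/48 = 34.75.
        z = (W - E[W]) / sqrt(Var[W]) = (8 - 14) / 5.8949 = -1.0178.
        Two-sided p = 2*Phi(z) = 0.308760.
Step 6: alpha = 0.1. fail to reject H0.

W+ = 20, W- = 8, W = min = 8, p = 0.308760, fail to reject H0.


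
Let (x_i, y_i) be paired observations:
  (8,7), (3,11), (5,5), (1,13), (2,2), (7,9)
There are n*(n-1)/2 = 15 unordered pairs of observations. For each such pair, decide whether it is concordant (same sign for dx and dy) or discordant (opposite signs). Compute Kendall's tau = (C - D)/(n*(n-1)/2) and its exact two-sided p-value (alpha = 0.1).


Step 1: Enumerate the 15 unordered pairs (i,j) with i<j and classify each by sign(x_j-x_i) * sign(y_j-y_i).
  (1,2):dx=-5,dy=+4->D; (1,3):dx=-3,dy=-2->C; (1,4):dx=-7,dy=+6->D; (1,5):dx=-6,dy=-5->C
  (1,6):dx=-1,dy=+2->D; (2,3):dx=+2,dy=-6->D; (2,4):dx=-2,dy=+2->D; (2,5):dx=-1,dy=-9->C
  (2,6):dx=+4,dy=-2->D; (3,4):dx=-4,dy=+8->D; (3,5):dx=-3,dy=-3->C; (3,6):dx=+2,dy=+4->C
  (4,5):dx=+1,dy=-11->D; (4,6):dx=+6,dy=-4->D; (5,6):dx=+5,dy=+7->C
Step 2: C = 6, D = 9, total pairs = 15.
Step 3: tau = (C - D)/(n(n-1)/2) = (6 - 9)/15 = -0.200000.
Step 4: Exact two-sided p-value (enumerate n! = 720 permutations of y under H0): p = 0.719444.
Step 5: alpha = 0.1. fail to reject H0.

tau_b = -0.2000 (C=6, D=9), p = 0.719444, fail to reject H0.


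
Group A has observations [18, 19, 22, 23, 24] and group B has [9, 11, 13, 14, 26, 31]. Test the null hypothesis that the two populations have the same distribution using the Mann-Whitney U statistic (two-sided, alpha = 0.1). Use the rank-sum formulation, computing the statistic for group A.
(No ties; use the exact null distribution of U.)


Step 1: Combine and sort all 11 observations; assign midranks.
sorted (value, group): (9,Y), (11,Y), (13,Y), (14,Y), (18,X), (19,X), (22,X), (23,X), (24,X), (26,Y), (31,Y)
ranks: 9->1, 11->2, 13->3, 14->4, 18->5, 19->6, 22->7, 23->8, 24->9, 26->10, 31->11
Step 2: Rank sum for X: R1 = 5 + 6 + 7 + 8 + 9 = 35.
Step 3: U_X = R1 - n1(n1+1)/2 = 35 - 5*6/2 = 35 - 15 = 20.
       U_Y = n1*n2 - U_X = 30 - 20 = 10.
Step 4: No ties, so the exact null distribution of U (based on enumerating the C(11,5) = 462 equally likely rank assignments) gives the two-sided p-value.
Step 5: p-value = 0.428571; compare to alpha = 0.1. fail to reject H0.

U_X = 20, p = 0.428571, fail to reject H0 at alpha = 0.1.


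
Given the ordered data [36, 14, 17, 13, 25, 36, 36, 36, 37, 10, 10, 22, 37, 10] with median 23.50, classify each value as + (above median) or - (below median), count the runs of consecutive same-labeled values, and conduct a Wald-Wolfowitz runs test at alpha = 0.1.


Step 1: Compute median = 23.50; label A = above, B = below.
Labels in order: ABBBAAAAABBBAB  (n_A = 7, n_B = 7)
Step 2: Count runs R = 6.
Step 3: Under H0 (random ordering), E[R] = 2*n_A*n_B/(n_A+n_B) + 1 = 2*7*7/14 + 1 = 8.0000.
        Var[R] = 2*n_A*n_B*(2*n_A*n_B - n_A - n_B) / ((n_A+n_B)^2 * (n_A+n_B-1)) = 8232/2548 = 3.2308.
        SD[R] = 1.7974.
Step 4: Continuity-corrected z = (R + 0.5 - E[R]) / SD[R] = (6 + 0.5 - 8.0000) / 1.7974 = -0.8345.
Step 5: Two-sided p-value via normal approximation = 2*(1 - Phi(|z|)) = 0.403986.
Step 6: alpha = 0.1. fail to reject H0.

R = 6, z = -0.8345, p = 0.403986, fail to reject H0.


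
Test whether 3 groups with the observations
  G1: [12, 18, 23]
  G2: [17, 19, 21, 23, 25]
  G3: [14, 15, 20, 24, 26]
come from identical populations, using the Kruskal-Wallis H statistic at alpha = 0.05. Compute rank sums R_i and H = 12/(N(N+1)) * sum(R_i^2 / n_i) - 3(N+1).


Step 1: Combine all N = 13 observations and assign midranks.
sorted (value, group, rank): (12,G1,1), (14,G3,2), (15,G3,3), (17,G2,4), (18,G1,5), (19,G2,6), (20,G3,7), (21,G2,8), (23,G1,9.5), (23,G2,9.5), (24,G3,11), (25,G2,12), (26,G3,13)
Step 2: Sum ranks within each group.
R_1 = 15.5 (n_1 = 3)
R_2 = 39.5 (n_2 = 5)
R_3 = 36 (n_3 = 5)
Step 3: H = 12/(N(N+1)) * sum(R_i^2/n_i) - 3(N+1)
     = 12/(13*14) * (15.5^2/3 + 39.5^2/5 + 36^2/5) - 3*14
     = 0.065934 * 651.333 - 42
     = 0.945055.
Step 4: Ties present; correction factor C = 1 - 6/(13^3 - 13) = 0.997253. Corrected H = 0.945055 / 0.997253 = 0.947658.
Step 5: Under H0, H ~ chi^2(2); p-value = 0.622614.
Step 6: alpha = 0.05. fail to reject H0.

H = 0.9477, df = 2, p = 0.622614, fail to reject H0.


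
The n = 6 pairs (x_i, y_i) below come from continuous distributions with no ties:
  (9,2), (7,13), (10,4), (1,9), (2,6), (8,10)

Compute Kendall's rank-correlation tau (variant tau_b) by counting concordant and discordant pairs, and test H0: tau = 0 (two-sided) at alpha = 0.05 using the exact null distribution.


Step 1: Enumerate the 15 unordered pairs (i,j) with i<j and classify each by sign(x_j-x_i) * sign(y_j-y_i).
  (1,2):dx=-2,dy=+11->D; (1,3):dx=+1,dy=+2->C; (1,4):dx=-8,dy=+7->D; (1,5):dx=-7,dy=+4->D
  (1,6):dx=-1,dy=+8->D; (2,3):dx=+3,dy=-9->D; (2,4):dx=-6,dy=-4->C; (2,5):dx=-5,dy=-7->C
  (2,6):dx=+1,dy=-3->D; (3,4):dx=-9,dy=+5->D; (3,5):dx=-8,dy=+2->D; (3,6):dx=-2,dy=+6->D
  (4,5):dx=+1,dy=-3->D; (4,6):dx=+7,dy=+1->C; (5,6):dx=+6,dy=+4->C
Step 2: C = 5, D = 10, total pairs = 15.
Step 3: tau = (C - D)/(n(n-1)/2) = (5 - 10)/15 = -0.333333.
Step 4: Exact two-sided p-value (enumerate n! = 720 permutations of y under H0): p = 0.469444.
Step 5: alpha = 0.05. fail to reject H0.

tau_b = -0.3333 (C=5, D=10), p = 0.469444, fail to reject H0.


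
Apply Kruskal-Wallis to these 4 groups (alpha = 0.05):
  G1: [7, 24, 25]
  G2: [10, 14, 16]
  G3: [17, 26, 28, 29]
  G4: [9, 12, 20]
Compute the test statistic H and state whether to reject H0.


Step 1: Combine all N = 13 observations and assign midranks.
sorted (value, group, rank): (7,G1,1), (9,G4,2), (10,G2,3), (12,G4,4), (14,G2,5), (16,G2,6), (17,G3,7), (20,G4,8), (24,G1,9), (25,G1,10), (26,G3,11), (28,G3,12), (29,G3,13)
Step 2: Sum ranks within each group.
R_1 = 20 (n_1 = 3)
R_2 = 14 (n_2 = 3)
R_3 = 43 (n_3 = 4)
R_4 = 14 (n_4 = 3)
Step 3: H = 12/(N(N+1)) * sum(R_i^2/n_i) - 3(N+1)
     = 12/(13*14) * (20^2/3 + 14^2/3 + 43^2/4 + 14^2/3) - 3*14
     = 0.065934 * 726.25 - 42
     = 5.884615.
Step 4: No ties, so H is used without correction.
Step 5: Under H0, H ~ chi^2(3); p-value = 0.117361.
Step 6: alpha = 0.05. fail to reject H0.

H = 5.8846, df = 3, p = 0.117361, fail to reject H0.


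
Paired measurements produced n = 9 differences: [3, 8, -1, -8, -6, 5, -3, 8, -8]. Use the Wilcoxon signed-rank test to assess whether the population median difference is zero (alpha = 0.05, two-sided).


Step 1: Drop any zero differences (none here) and take |d_i|.
|d| = [3, 8, 1, 8, 6, 5, 3, 8, 8]
Step 2: Midrank |d_i| (ties get averaged ranks).
ranks: |3|->2.5, |8|->7.5, |1|->1, |8|->7.5, |6|->5, |5|->4, |3|->2.5, |8|->7.5, |8|->7.5
Step 3: Attach original signs; sum ranks with positive sign and with negative sign.
W+ = 2.5 + 7.5 + 4 + 7.5 = 21.5
W- = 1 + 7.5 + 5 + 2.5 + 7.5 = 23.5
(Check: W+ + W- = 45 should equal n(n+1)/2 = 45.)
Step 4: Test statistic W = min(W+, W-) = 21.5.
Step 5: Ties in |d|, so use the tie-corrected normal approximation.
        E[W] = n(n+1)/4 = 9*10/4 = 22.5.
        Tie groups: |d|=3 (t=2), |d|=8 (t=4); sum(t^3 - t) = 66.
        Var[W] = n(n+1)(2n+1)/24 - sum(t^3-t)/48 = 1710/24 - 66/48 = 69.875.
        z = (W - E[W]) / sqrt(Var[W]) = (21.5 - 22.5) / 8.3591 = -0.1196.
        Two-sided p = 2*Phi(z) = 0.904776.
Step 6: alpha = 0.05. fail to reject H0.

W+ = 21.5, W- = 23.5, W = min = 21.5, p = 0.904776, fail to reject H0.


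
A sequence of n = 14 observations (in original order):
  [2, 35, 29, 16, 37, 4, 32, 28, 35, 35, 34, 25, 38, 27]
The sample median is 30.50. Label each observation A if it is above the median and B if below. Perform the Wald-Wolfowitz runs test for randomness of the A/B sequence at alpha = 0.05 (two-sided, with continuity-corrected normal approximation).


Step 1: Compute median = 30.50; label A = above, B = below.
Labels in order: BABBABABAAABAB  (n_A = 7, n_B = 7)
Step 2: Count runs R = 11.
Step 3: Under H0 (random ordering), E[R] = 2*n_A*n_B/(n_A+n_B) + 1 = 2*7*7/14 + 1 = 8.0000.
        Var[R] = 2*n_A*n_B*(2*n_A*n_B - n_A - n_B) / ((n_A+n_B)^2 * (n_A+n_B-1)) = 8232/2548 = 3.2308.
        SD[R] = 1.7974.
Step 4: Continuity-corrected z = (R - 0.5 - E[R]) / SD[R] = (11 - 0.5 - 8.0000) / 1.7974 = 1.3909.
Step 5: Two-sided p-value via normal approximation = 2*(1 - Phi(|z|)) = 0.164264.
Step 6: alpha = 0.05. fail to reject H0.

R = 11, z = 1.3909, p = 0.164264, fail to reject H0.


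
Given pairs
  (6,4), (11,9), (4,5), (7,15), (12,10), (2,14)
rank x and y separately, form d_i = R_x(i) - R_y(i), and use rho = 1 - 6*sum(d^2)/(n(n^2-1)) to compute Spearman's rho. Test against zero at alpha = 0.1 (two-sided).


Step 1: Rank x and y separately (midranks; no ties here).
rank(x): 6->3, 11->5, 4->2, 7->4, 12->6, 2->1
rank(y): 4->1, 9->3, 5->2, 15->6, 10->4, 14->5
Step 2: d_i = R_x(i) - R_y(i); compute d_i^2.
  (3-1)^2=4, (5-3)^2=4, (2-2)^2=0, (4-6)^2=4, (6-4)^2=4, (1-5)^2=16
sum(d^2) = 32.
Step 3: rho = 1 - 6*32 / (6*(6^2 - 1)) = 1 - 192/210 = 0.085714.
Step 4: Under H0, t = rho * sqrt((n-2)/(1-rho^2)) = 0.1721 ~ t(4).
Step 5: Two-sided p-value from the t-distribution with 4 df = 0.871743.
Step 6: alpha = 0.1. fail to reject H0.

rho = 0.0857, p = 0.871743, fail to reject H0 at alpha = 0.1.


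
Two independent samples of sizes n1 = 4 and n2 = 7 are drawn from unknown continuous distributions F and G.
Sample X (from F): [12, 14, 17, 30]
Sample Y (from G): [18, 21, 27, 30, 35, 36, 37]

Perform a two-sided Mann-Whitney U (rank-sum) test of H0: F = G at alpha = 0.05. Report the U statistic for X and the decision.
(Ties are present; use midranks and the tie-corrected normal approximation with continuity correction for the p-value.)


Step 1: Combine and sort all 11 observations; assign midranks.
sorted (value, group): (12,X), (14,X), (17,X), (18,Y), (21,Y), (27,Y), (30,X), (30,Y), (35,Y), (36,Y), (37,Y)
ranks: 12->1, 14->2, 17->3, 18->4, 21->5, 27->6, 30->7.5, 30->7.5, 35->9, 36->10, 37->11
Step 2: Rank sum for X: R1 = 1 + 2 + 3 + 7.5 = 13.5.
Step 3: U_X = R1 - n1(n1+1)/2 = 13.5 - 4*5/2 = 13.5 - 10 = 3.5.
       U_Y = n1*n2 - U_X = 28 - 3.5 = 24.5.
Step 4: Ties are present, so use the tie-corrected normal approximation (with continuity correction) for the p-value.
Step 5: p-value = 0.058207; compare to alpha = 0.05. fail to reject H0.

U_X = 3.5, p = 0.058207, fail to reject H0 at alpha = 0.05.


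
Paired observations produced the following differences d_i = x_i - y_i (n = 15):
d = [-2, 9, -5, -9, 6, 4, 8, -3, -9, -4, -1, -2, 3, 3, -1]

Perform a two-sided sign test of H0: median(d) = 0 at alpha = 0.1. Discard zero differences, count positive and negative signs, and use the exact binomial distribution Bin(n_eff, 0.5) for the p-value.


Step 1: Discard zero differences. Original n = 15; n_eff = number of nonzero differences = 15.
Nonzero differences (with sign): -2, +9, -5, -9, +6, +4, +8, -3, -9, -4, -1, -2, +3, +3, -1
Step 2: Count signs: positive = 6, negative = 9.
Step 3: Under H0: P(positive) = 0.5, so the number of positives S ~ Bin(15, 0.5).
Step 4: Two-sided exact p-value = sum of Bin(15,0.5) probabilities at or below the observed probability = 0.607239.
Step 5: alpha = 0.1. fail to reject H0.

n_eff = 15, pos = 6, neg = 9, p = 0.607239, fail to reject H0.


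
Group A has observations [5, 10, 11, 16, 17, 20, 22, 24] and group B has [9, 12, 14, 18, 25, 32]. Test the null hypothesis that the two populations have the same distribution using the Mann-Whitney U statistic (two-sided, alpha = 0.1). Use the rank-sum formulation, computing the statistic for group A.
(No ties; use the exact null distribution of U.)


Step 1: Combine and sort all 14 observations; assign midranks.
sorted (value, group): (5,X), (9,Y), (10,X), (11,X), (12,Y), (14,Y), (16,X), (17,X), (18,Y), (20,X), (22,X), (24,X), (25,Y), (32,Y)
ranks: 5->1, 9->2, 10->3, 11->4, 12->5, 14->6, 16->7, 17->8, 18->9, 20->10, 22->11, 24->12, 25->13, 32->14
Step 2: Rank sum for X: R1 = 1 + 3 + 4 + 7 + 8 + 10 + 11 + 12 = 56.
Step 3: U_X = R1 - n1(n1+1)/2 = 56 - 8*9/2 = 56 - 36 = 20.
       U_Y = n1*n2 - U_X = 48 - 20 = 28.
Step 4: No ties, so the exact null distribution of U (based on enumerating the C(14,8) = 3003 equally likely rank assignments) gives the two-sided p-value.
Step 5: p-value = 0.662005; compare to alpha = 0.1. fail to reject H0.

U_X = 20, p = 0.662005, fail to reject H0 at alpha = 0.1.


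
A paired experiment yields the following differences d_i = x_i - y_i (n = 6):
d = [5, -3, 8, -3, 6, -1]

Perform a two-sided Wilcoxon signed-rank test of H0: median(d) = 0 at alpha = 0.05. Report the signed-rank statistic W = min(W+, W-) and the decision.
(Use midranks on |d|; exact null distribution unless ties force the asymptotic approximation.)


Step 1: Drop any zero differences (none here) and take |d_i|.
|d| = [5, 3, 8, 3, 6, 1]
Step 2: Midrank |d_i| (ties get averaged ranks).
ranks: |5|->4, |3|->2.5, |8|->6, |3|->2.5, |6|->5, |1|->1
Step 3: Attach original signs; sum ranks with positive sign and with negative sign.
W+ = 4 + 6 + 5 = 15
W- = 2.5 + 2.5 + 1 = 6
(Check: W+ + W- = 21 should equal n(n+1)/2 = 21.)
Step 4: Test statistic W = min(W+, W-) = 6.
Step 5: Ties in |d|, so use the tie-corrected normal approximation.
        E[W] = n(n+1)/4 = 6*7/4 = 10.5.
        Tie groups: |d|=3 (t=2); sum(t^3 - t) = 6.
        Var[W] = n(n+1)(2n+1)/24 - sum(t^3-t)/48 = 546/24 - 6/48 = 22.625.
        z = (W - E[W]) / sqrt(Var[W]) = (6 - 10.5) / 4.7566 = -0.9461.
        Two-sided p = 2*Phi(z) = 0.344118.
Step 6: alpha = 0.05. fail to reject H0.

W+ = 15, W- = 6, W = min = 6, p = 0.344118, fail to reject H0.


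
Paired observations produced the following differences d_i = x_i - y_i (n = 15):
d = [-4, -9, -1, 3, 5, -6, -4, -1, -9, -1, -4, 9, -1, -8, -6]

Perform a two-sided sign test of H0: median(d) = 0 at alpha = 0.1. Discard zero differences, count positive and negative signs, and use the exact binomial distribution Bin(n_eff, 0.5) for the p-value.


Step 1: Discard zero differences. Original n = 15; n_eff = number of nonzero differences = 15.
Nonzero differences (with sign): -4, -9, -1, +3, +5, -6, -4, -1, -9, -1, -4, +9, -1, -8, -6
Step 2: Count signs: positive = 3, negative = 12.
Step 3: Under H0: P(positive) = 0.5, so the number of positives S ~ Bin(15, 0.5).
Step 4: Two-sided exact p-value = sum of Bin(15,0.5) probabilities at or below the observed probability = 0.035156.
Step 5: alpha = 0.1. reject H0.

n_eff = 15, pos = 3, neg = 12, p = 0.035156, reject H0.


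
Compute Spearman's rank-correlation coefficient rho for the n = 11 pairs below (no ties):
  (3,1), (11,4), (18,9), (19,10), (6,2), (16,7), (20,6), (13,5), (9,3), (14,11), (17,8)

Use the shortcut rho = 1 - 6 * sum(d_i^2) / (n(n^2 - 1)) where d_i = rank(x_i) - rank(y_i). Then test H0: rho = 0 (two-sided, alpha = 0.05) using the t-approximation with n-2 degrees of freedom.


Step 1: Rank x and y separately (midranks; no ties here).
rank(x): 3->1, 11->4, 18->9, 19->10, 6->2, 16->7, 20->11, 13->5, 9->3, 14->6, 17->8
rank(y): 1->1, 4->4, 9->9, 10->10, 2->2, 7->7, 6->6, 5->5, 3->3, 11->11, 8->8
Step 2: d_i = R_x(i) - R_y(i); compute d_i^2.
  (1-1)^2=0, (4-4)^2=0, (9-9)^2=0, (10-10)^2=0, (2-2)^2=0, (7-7)^2=0, (11-6)^2=25, (5-5)^2=0, (3-3)^2=0, (6-11)^2=25, (8-8)^2=0
sum(d^2) = 50.
Step 3: rho = 1 - 6*50 / (11*(11^2 - 1)) = 1 - 300/1320 = 0.772727.
Step 4: Under H0, t = rho * sqrt((n-2)/(1-rho^2)) = 3.6522 ~ t(9).
Step 5: Two-sided p-value from the t-distribution with 9 df = 0.005299.
Step 6: alpha = 0.05. reject H0.

rho = 0.7727, p = 0.005299, reject H0 at alpha = 0.05.


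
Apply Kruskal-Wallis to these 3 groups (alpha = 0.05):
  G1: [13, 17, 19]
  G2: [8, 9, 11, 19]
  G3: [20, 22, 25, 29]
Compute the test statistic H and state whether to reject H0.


Step 1: Combine all N = 11 observations and assign midranks.
sorted (value, group, rank): (8,G2,1), (9,G2,2), (11,G2,3), (13,G1,4), (17,G1,5), (19,G1,6.5), (19,G2,6.5), (20,G3,8), (22,G3,9), (25,G3,10), (29,G3,11)
Step 2: Sum ranks within each group.
R_1 = 15.5 (n_1 = 3)
R_2 = 12.5 (n_2 = 4)
R_3 = 38 (n_3 = 4)
Step 3: H = 12/(N(N+1)) * sum(R_i^2/n_i) - 3(N+1)
     = 12/(11*12) * (15.5^2/3 + 12.5^2/4 + 38^2/4) - 3*12
     = 0.090909 * 480.146 - 36
     = 7.649621.
Step 4: Ties present; correction factor C = 1 - 6/(11^3 - 11) = 0.995455. Corrected H = 7.649621 / 0.995455 = 7.684551.
Step 5: Under H0, H ~ chi^2(2); p-value = 0.021445.
Step 6: alpha = 0.05. reject H0.

H = 7.6846, df = 2, p = 0.021445, reject H0.


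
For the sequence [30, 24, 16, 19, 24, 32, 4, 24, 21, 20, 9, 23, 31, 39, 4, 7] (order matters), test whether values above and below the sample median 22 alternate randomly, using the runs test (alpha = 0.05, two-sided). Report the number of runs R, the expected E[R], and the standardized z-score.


Step 1: Compute median = 22; label A = above, B = below.
Labels in order: AABBAABABBBAAABB  (n_A = 8, n_B = 8)
Step 2: Count runs R = 8.
Step 3: Under H0 (random ordering), E[R] = 2*n_A*n_B/(n_A+n_B) + 1 = 2*8*8/16 + 1 = 9.0000.
        Var[R] = 2*n_A*n_B*(2*n_A*n_B - n_A - n_B) / ((n_A+n_B)^2 * (n_A+n_B-1)) = 14336/3840 = 3.7333.
        SD[R] = 1.9322.
Step 4: Continuity-corrected z = (R + 0.5 - E[R]) / SD[R] = (8 + 0.5 - 9.0000) / 1.9322 = -0.2588.
Step 5: Two-sided p-value via normal approximation = 2*(1 - Phi(|z|)) = 0.795809.
Step 6: alpha = 0.05. fail to reject H0.

R = 8, z = -0.2588, p = 0.795809, fail to reject H0.


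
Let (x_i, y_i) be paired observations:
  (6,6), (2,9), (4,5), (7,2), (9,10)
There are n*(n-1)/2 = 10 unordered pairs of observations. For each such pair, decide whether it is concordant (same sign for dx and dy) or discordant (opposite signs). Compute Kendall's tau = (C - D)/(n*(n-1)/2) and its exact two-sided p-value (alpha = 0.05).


Step 1: Enumerate the 10 unordered pairs (i,j) with i<j and classify each by sign(x_j-x_i) * sign(y_j-y_i).
  (1,2):dx=-4,dy=+3->D; (1,3):dx=-2,dy=-1->C; (1,4):dx=+1,dy=-4->D; (1,5):dx=+3,dy=+4->C
  (2,3):dx=+2,dy=-4->D; (2,4):dx=+5,dy=-7->D; (2,5):dx=+7,dy=+1->C; (3,4):dx=+3,dy=-3->D
  (3,5):dx=+5,dy=+5->C; (4,5):dx=+2,dy=+8->C
Step 2: C = 5, D = 5, total pairs = 10.
Step 3: tau = (C - D)/(n(n-1)/2) = (5 - 5)/10 = 0.000000.
Step 4: Exact two-sided p-value (enumerate n! = 120 permutations of y under H0): p = 1.000000.
Step 5: alpha = 0.05. fail to reject H0.

tau_b = 0.0000 (C=5, D=5), p = 1.000000, fail to reject H0.


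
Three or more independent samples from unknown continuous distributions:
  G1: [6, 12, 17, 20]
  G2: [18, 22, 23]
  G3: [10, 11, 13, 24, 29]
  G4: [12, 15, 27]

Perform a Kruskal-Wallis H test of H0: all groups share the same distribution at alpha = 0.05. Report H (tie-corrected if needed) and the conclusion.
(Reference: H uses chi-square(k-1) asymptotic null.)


Step 1: Combine all N = 15 observations and assign midranks.
sorted (value, group, rank): (6,G1,1), (10,G3,2), (11,G3,3), (12,G1,4.5), (12,G4,4.5), (13,G3,6), (15,G4,7), (17,G1,8), (18,G2,9), (20,G1,10), (22,G2,11), (23,G2,12), (24,G3,13), (27,G4,14), (29,G3,15)
Step 2: Sum ranks within each group.
R_1 = 23.5 (n_1 = 4)
R_2 = 32 (n_2 = 3)
R_3 = 39 (n_3 = 5)
R_4 = 25.5 (n_4 = 3)
Step 3: H = 12/(N(N+1)) * sum(R_i^2/n_i) - 3(N+1)
     = 12/(15*16) * (23.5^2/4 + 32^2/3 + 39^2/5 + 25.5^2/3) - 3*16
     = 0.050000 * 1000.35 - 48
     = 2.017292.
Step 4: Ties present; correction factor C = 1 - 6/(15^3 - 15) = 0.998214. Corrected H = 2.017292 / 0.998214 = 2.020900.
Step 5: Under H0, H ~ chi^2(3); p-value = 0.568080.
Step 6: alpha = 0.05. fail to reject H0.

H = 2.0209, df = 3, p = 0.568080, fail to reject H0.


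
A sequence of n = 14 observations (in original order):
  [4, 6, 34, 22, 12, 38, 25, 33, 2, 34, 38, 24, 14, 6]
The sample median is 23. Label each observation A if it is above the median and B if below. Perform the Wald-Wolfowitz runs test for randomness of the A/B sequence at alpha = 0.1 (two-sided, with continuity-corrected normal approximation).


Step 1: Compute median = 23; label A = above, B = below.
Labels in order: BBABBAAABAAABB  (n_A = 7, n_B = 7)
Step 2: Count runs R = 7.
Step 3: Under H0 (random ordering), E[R] = 2*n_A*n_B/(n_A+n_B) + 1 = 2*7*7/14 + 1 = 8.0000.
        Var[R] = 2*n_A*n_B*(2*n_A*n_B - n_A - n_B) / ((n_A+n_B)^2 * (n_A+n_B-1)) = 8232/2548 = 3.2308.
        SD[R] = 1.7974.
Step 4: Continuity-corrected z = (R + 0.5 - E[R]) / SD[R] = (7 + 0.5 - 8.0000) / 1.7974 = -0.2782.
Step 5: Two-sided p-value via normal approximation = 2*(1 - Phi(|z|)) = 0.780879.
Step 6: alpha = 0.1. fail to reject H0.

R = 7, z = -0.2782, p = 0.780879, fail to reject H0.


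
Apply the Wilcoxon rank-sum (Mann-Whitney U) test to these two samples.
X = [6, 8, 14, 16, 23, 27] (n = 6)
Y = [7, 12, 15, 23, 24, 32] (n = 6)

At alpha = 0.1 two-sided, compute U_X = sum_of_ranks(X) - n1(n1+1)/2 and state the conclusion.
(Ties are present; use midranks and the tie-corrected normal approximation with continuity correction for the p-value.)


Step 1: Combine and sort all 12 observations; assign midranks.
sorted (value, group): (6,X), (7,Y), (8,X), (12,Y), (14,X), (15,Y), (16,X), (23,X), (23,Y), (24,Y), (27,X), (32,Y)
ranks: 6->1, 7->2, 8->3, 12->4, 14->5, 15->6, 16->7, 23->8.5, 23->8.5, 24->10, 27->11, 32->12
Step 2: Rank sum for X: R1 = 1 + 3 + 5 + 7 + 8.5 + 11 = 35.5.
Step 3: U_X = R1 - n1(n1+1)/2 = 35.5 - 6*7/2 = 35.5 - 21 = 14.5.
       U_Y = n1*n2 - U_X = 36 - 14.5 = 21.5.
Step 4: Ties are present, so use the tie-corrected normal approximation (with continuity correction) for the p-value.
Step 5: p-value = 0.630356; compare to alpha = 0.1. fail to reject H0.

U_X = 14.5, p = 0.630356, fail to reject H0 at alpha = 0.1.


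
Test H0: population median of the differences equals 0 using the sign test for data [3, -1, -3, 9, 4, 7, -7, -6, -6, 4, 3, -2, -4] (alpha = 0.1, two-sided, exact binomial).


Step 1: Discard zero differences. Original n = 13; n_eff = number of nonzero differences = 13.
Nonzero differences (with sign): +3, -1, -3, +9, +4, +7, -7, -6, -6, +4, +3, -2, -4
Step 2: Count signs: positive = 6, negative = 7.
Step 3: Under H0: P(positive) = 0.5, so the number of positives S ~ Bin(13, 0.5).
Step 4: Two-sided exact p-value = sum of Bin(13,0.5) probabilities at or below the observed probability = 1.000000.
Step 5: alpha = 0.1. fail to reject H0.

n_eff = 13, pos = 6, neg = 7, p = 1.000000, fail to reject H0.


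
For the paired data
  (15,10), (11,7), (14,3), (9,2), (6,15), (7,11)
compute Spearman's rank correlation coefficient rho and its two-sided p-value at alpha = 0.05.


Step 1: Rank x and y separately (midranks; no ties here).
rank(x): 15->6, 11->4, 14->5, 9->3, 6->1, 7->2
rank(y): 10->4, 7->3, 3->2, 2->1, 15->6, 11->5
Step 2: d_i = R_x(i) - R_y(i); compute d_i^2.
  (6-4)^2=4, (4-3)^2=1, (5-2)^2=9, (3-1)^2=4, (1-6)^2=25, (2-5)^2=9
sum(d^2) = 52.
Step 3: rho = 1 - 6*52 / (6*(6^2 - 1)) = 1 - 312/210 = -0.485714.
Step 4: Under H0, t = rho * sqrt((n-2)/(1-rho^2)) = -1.1113 ~ t(4).
Step 5: Two-sided p-value from the t-distribution with 4 df = 0.328723.
Step 6: alpha = 0.05. fail to reject H0.

rho = -0.4857, p = 0.328723, fail to reject H0 at alpha = 0.05.


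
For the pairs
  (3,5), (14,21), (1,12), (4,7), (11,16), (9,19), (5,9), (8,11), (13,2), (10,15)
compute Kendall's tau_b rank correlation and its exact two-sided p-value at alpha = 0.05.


Step 1: Enumerate the 45 unordered pairs (i,j) with i<j and classify each by sign(x_j-x_i) * sign(y_j-y_i).
  (1,2):dx=+11,dy=+16->C; (1,3):dx=-2,dy=+7->D; (1,4):dx=+1,dy=+2->C; (1,5):dx=+8,dy=+11->C
  (1,6):dx=+6,dy=+14->C; (1,7):dx=+2,dy=+4->C; (1,8):dx=+5,dy=+6->C; (1,9):dx=+10,dy=-3->D
  (1,10):dx=+7,dy=+10->C; (2,3):dx=-13,dy=-9->C; (2,4):dx=-10,dy=-14->C; (2,5):dx=-3,dy=-5->C
  (2,6):dx=-5,dy=-2->C; (2,7):dx=-9,dy=-12->C; (2,8):dx=-6,dy=-10->C; (2,9):dx=-1,dy=-19->C
  (2,10):dx=-4,dy=-6->C; (3,4):dx=+3,dy=-5->D; (3,5):dx=+10,dy=+4->C; (3,6):dx=+8,dy=+7->C
  (3,7):dx=+4,dy=-3->D; (3,8):dx=+7,dy=-1->D; (3,9):dx=+12,dy=-10->D; (3,10):dx=+9,dy=+3->C
  (4,5):dx=+7,dy=+9->C; (4,6):dx=+5,dy=+12->C; (4,7):dx=+1,dy=+2->C; (4,8):dx=+4,dy=+4->C
  (4,9):dx=+9,dy=-5->D; (4,10):dx=+6,dy=+8->C; (5,6):dx=-2,dy=+3->D; (5,7):dx=-6,dy=-7->C
  (5,8):dx=-3,dy=-5->C; (5,9):dx=+2,dy=-14->D; (5,10):dx=-1,dy=-1->C; (6,7):dx=-4,dy=-10->C
  (6,8):dx=-1,dy=-8->C; (6,9):dx=+4,dy=-17->D; (6,10):dx=+1,dy=-4->D; (7,8):dx=+3,dy=+2->C
  (7,9):dx=+8,dy=-7->D; (7,10):dx=+5,dy=+6->C; (8,9):dx=+5,dy=-9->D; (8,10):dx=+2,dy=+4->C
  (9,10):dx=-3,dy=+13->D
Step 2: C = 31, D = 14, total pairs = 45.
Step 3: tau = (C - D)/(n(n-1)/2) = (31 - 14)/45 = 0.377778.
Step 4: Exact two-sided p-value (enumerate n! = 3628800 permutations of y under H0): p = 0.155742.
Step 5: alpha = 0.05. fail to reject H0.

tau_b = 0.3778 (C=31, D=14), p = 0.155742, fail to reject H0.


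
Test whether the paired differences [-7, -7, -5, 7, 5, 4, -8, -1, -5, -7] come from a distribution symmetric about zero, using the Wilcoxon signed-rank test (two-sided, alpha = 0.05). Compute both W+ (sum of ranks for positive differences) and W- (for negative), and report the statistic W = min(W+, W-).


Step 1: Drop any zero differences (none here) and take |d_i|.
|d| = [7, 7, 5, 7, 5, 4, 8, 1, 5, 7]
Step 2: Midrank |d_i| (ties get averaged ranks).
ranks: |7|->7.5, |7|->7.5, |5|->4, |7|->7.5, |5|->4, |4|->2, |8|->10, |1|->1, |5|->4, |7|->7.5
Step 3: Attach original signs; sum ranks with positive sign and with negative sign.
W+ = 7.5 + 4 + 2 = 13.5
W- = 7.5 + 7.5 + 4 + 10 + 1 + 4 + 7.5 = 41.5
(Check: W+ + W- = 55 should equal n(n+1)/2 = 55.)
Step 4: Test statistic W = min(W+, W-) = 13.5.
Step 5: Ties in |d|, so use the tie-corrected normal approximation.
        E[W] = n(n+1)/4 = 10*11/4 = 27.5.
        Tie groups: |d|=5 (t=3), |d|=7 (t=4); sum(t^3 - t) = 84.
        Var[W] = n(n+1)(2n+1)/24 - sum(t^3-t)/48 = 2310/24 - 84/48 = 94.5.
        z = (W - E[W]) / sqrt(Var[W]) = (13.5 - 27.5) / 9.7211 = -1.4402.
        Two-sided p = 2*Phi(z) = 0.149821.
Step 6: alpha = 0.05. fail to reject H0.

W+ = 13.5, W- = 41.5, W = min = 13.5, p = 0.149821, fail to reject H0.


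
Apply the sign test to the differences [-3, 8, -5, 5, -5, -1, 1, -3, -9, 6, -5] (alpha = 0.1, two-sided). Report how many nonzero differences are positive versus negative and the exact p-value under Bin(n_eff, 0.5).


Step 1: Discard zero differences. Original n = 11; n_eff = number of nonzero differences = 11.
Nonzero differences (with sign): -3, +8, -5, +5, -5, -1, +1, -3, -9, +6, -5
Step 2: Count signs: positive = 4, negative = 7.
Step 3: Under H0: P(positive) = 0.5, so the number of positives S ~ Bin(11, 0.5).
Step 4: Two-sided exact p-value = sum of Bin(11,0.5) probabilities at or below the observed probability = 0.548828.
Step 5: alpha = 0.1. fail to reject H0.

n_eff = 11, pos = 4, neg = 7, p = 0.548828, fail to reject H0.


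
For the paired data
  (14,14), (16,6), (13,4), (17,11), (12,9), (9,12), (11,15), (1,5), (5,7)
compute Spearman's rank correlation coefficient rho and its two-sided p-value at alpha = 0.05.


Step 1: Rank x and y separately (midranks; no ties here).
rank(x): 14->7, 16->8, 13->6, 17->9, 12->5, 9->3, 11->4, 1->1, 5->2
rank(y): 14->8, 6->3, 4->1, 11->6, 9->5, 12->7, 15->9, 5->2, 7->4
Step 2: d_i = R_x(i) - R_y(i); compute d_i^2.
  (7-8)^2=1, (8-3)^2=25, (6-1)^2=25, (9-6)^2=9, (5-5)^2=0, (3-7)^2=16, (4-9)^2=25, (1-2)^2=1, (2-4)^2=4
sum(d^2) = 106.
Step 3: rho = 1 - 6*106 / (9*(9^2 - 1)) = 1 - 636/720 = 0.116667.
Step 4: Under H0, t = rho * sqrt((n-2)/(1-rho^2)) = 0.3108 ~ t(7).
Step 5: Two-sided p-value from the t-distribution with 7 df = 0.765008.
Step 6: alpha = 0.05. fail to reject H0.

rho = 0.1167, p = 0.765008, fail to reject H0 at alpha = 0.05.


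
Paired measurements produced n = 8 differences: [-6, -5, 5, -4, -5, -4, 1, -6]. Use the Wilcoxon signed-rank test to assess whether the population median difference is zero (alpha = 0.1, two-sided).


Step 1: Drop any zero differences (none here) and take |d_i|.
|d| = [6, 5, 5, 4, 5, 4, 1, 6]
Step 2: Midrank |d_i| (ties get averaged ranks).
ranks: |6|->7.5, |5|->5, |5|->5, |4|->2.5, |5|->5, |4|->2.5, |1|->1, |6|->7.5
Step 3: Attach original signs; sum ranks with positive sign and with negative sign.
W+ = 5 + 1 = 6
W- = 7.5 + 5 + 2.5 + 5 + 2.5 + 7.5 = 30
(Check: W+ + W- = 36 should equal n(n+1)/2 = 36.)
Step 4: Test statistic W = min(W+, W-) = 6.
Step 5: Ties in |d|, so use the tie-corrected normal approximation.
        E[W] = n(n+1)/4 = 8*9/4 = 18.
        Tie groups: |d|=4 (t=2), |d|=5 (t=3), |d|=6 (t=2); sum(t^3 - t) = 36.
        Var[W] = n(n+1)(2n+1)/24 - sum(t^3-t)/48 = 1224/24 - 36/48 = 50.25.
        z = (W - E[W]) / sqrt(Var[W]) = (6 - 18) / 7.0887 = -1.6928.
        Two-sided p = 2*Phi(z) = 0.090488.
Step 6: alpha = 0.1. reject H0.

W+ = 6, W- = 30, W = min = 6, p = 0.090488, reject H0.


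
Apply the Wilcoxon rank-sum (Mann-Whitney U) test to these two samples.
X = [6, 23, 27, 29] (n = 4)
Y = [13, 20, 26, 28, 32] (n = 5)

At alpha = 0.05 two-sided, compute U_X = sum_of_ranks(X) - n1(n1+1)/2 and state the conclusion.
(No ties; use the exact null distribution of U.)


Step 1: Combine and sort all 9 observations; assign midranks.
sorted (value, group): (6,X), (13,Y), (20,Y), (23,X), (26,Y), (27,X), (28,Y), (29,X), (32,Y)
ranks: 6->1, 13->2, 20->3, 23->4, 26->5, 27->6, 28->7, 29->8, 32->9
Step 2: Rank sum for X: R1 = 1 + 4 + 6 + 8 = 19.
Step 3: U_X = R1 - n1(n1+1)/2 = 19 - 4*5/2 = 19 - 10 = 9.
       U_Y = n1*n2 - U_X = 20 - 9 = 11.
Step 4: No ties, so the exact null distribution of U (based on enumerating the C(9,4) = 126 equally likely rank assignments) gives the two-sided p-value.
Step 5: p-value = 0.904762; compare to alpha = 0.05. fail to reject H0.

U_X = 9, p = 0.904762, fail to reject H0 at alpha = 0.05.


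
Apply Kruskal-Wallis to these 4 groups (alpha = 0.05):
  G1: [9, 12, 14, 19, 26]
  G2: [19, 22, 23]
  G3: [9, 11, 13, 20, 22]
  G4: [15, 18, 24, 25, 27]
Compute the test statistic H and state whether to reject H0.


Step 1: Combine all N = 18 observations and assign midranks.
sorted (value, group, rank): (9,G1,1.5), (9,G3,1.5), (11,G3,3), (12,G1,4), (13,G3,5), (14,G1,6), (15,G4,7), (18,G4,8), (19,G1,9.5), (19,G2,9.5), (20,G3,11), (22,G2,12.5), (22,G3,12.5), (23,G2,14), (24,G4,15), (25,G4,16), (26,G1,17), (27,G4,18)
Step 2: Sum ranks within each group.
R_1 = 38 (n_1 = 5)
R_2 = 36 (n_2 = 3)
R_3 = 33 (n_3 = 5)
R_4 = 64 (n_4 = 5)
Step 3: H = 12/(N(N+1)) * sum(R_i^2/n_i) - 3(N+1)
     = 12/(18*19) * (38^2/5 + 36^2/3 + 33^2/5 + 64^2/5) - 3*19
     = 0.035088 * 1757.8 - 57
     = 4.677193.
Step 4: Ties present; correction factor C = 1 - 18/(18^3 - 18) = 0.996904. Corrected H = 4.677193 / 0.996904 = 4.691718.
Step 5: Under H0, H ~ chi^2(3); p-value = 0.195814.
Step 6: alpha = 0.05. fail to reject H0.

H = 4.6917, df = 3, p = 0.195814, fail to reject H0.


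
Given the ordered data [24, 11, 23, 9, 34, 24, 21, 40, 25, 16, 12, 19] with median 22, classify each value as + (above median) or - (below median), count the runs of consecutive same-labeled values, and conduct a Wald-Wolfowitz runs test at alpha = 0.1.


Step 1: Compute median = 22; label A = above, B = below.
Labels in order: ABABAABAABBB  (n_A = 6, n_B = 6)
Step 2: Count runs R = 8.
Step 3: Under H0 (random ordering), E[R] = 2*n_A*n_B/(n_A+n_B) + 1 = 2*6*6/12 + 1 = 7.0000.
        Var[R] = 2*n_A*n_B*(2*n_A*n_B - n_A - n_B) / ((n_A+n_B)^2 * (n_A+n_B-1)) = 4320/1584 = 2.7273.
        SD[R] = 1.6514.
Step 4: Continuity-corrected z = (R - 0.5 - E[R]) / SD[R] = (8 - 0.5 - 7.0000) / 1.6514 = 0.3028.
Step 5: Two-sided p-value via normal approximation = 2*(1 - Phi(|z|)) = 0.762069.
Step 6: alpha = 0.1. fail to reject H0.

R = 8, z = 0.3028, p = 0.762069, fail to reject H0.


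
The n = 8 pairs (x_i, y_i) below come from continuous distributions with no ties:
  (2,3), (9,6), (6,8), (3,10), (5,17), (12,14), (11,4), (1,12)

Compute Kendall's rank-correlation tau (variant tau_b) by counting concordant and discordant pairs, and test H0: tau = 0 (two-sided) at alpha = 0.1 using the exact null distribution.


Step 1: Enumerate the 28 unordered pairs (i,j) with i<j and classify each by sign(x_j-x_i) * sign(y_j-y_i).
  (1,2):dx=+7,dy=+3->C; (1,3):dx=+4,dy=+5->C; (1,4):dx=+1,dy=+7->C; (1,5):dx=+3,dy=+14->C
  (1,6):dx=+10,dy=+11->C; (1,7):dx=+9,dy=+1->C; (1,8):dx=-1,dy=+9->D; (2,3):dx=-3,dy=+2->D
  (2,4):dx=-6,dy=+4->D; (2,5):dx=-4,dy=+11->D; (2,6):dx=+3,dy=+8->C; (2,7):dx=+2,dy=-2->D
  (2,8):dx=-8,dy=+6->D; (3,4):dx=-3,dy=+2->D; (3,5):dx=-1,dy=+9->D; (3,6):dx=+6,dy=+6->C
  (3,7):dx=+5,dy=-4->D; (3,8):dx=-5,dy=+4->D; (4,5):dx=+2,dy=+7->C; (4,6):dx=+9,dy=+4->C
  (4,7):dx=+8,dy=-6->D; (4,8):dx=-2,dy=+2->D; (5,6):dx=+7,dy=-3->D; (5,7):dx=+6,dy=-13->D
  (5,8):dx=-4,dy=-5->C; (6,7):dx=-1,dy=-10->C; (6,8):dx=-11,dy=-2->C; (7,8):dx=-10,dy=+8->D
Step 2: C = 13, D = 15, total pairs = 28.
Step 3: tau = (C - D)/(n(n-1)/2) = (13 - 15)/28 = -0.071429.
Step 4: Exact two-sided p-value (enumerate n! = 40320 permutations of y under H0): p = 0.904861.
Step 5: alpha = 0.1. fail to reject H0.

tau_b = -0.0714 (C=13, D=15), p = 0.904861, fail to reject H0.


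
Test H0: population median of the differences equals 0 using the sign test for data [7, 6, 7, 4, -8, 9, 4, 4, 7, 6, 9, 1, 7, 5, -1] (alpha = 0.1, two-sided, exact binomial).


Step 1: Discard zero differences. Original n = 15; n_eff = number of nonzero differences = 15.
Nonzero differences (with sign): +7, +6, +7, +4, -8, +9, +4, +4, +7, +6, +9, +1, +7, +5, -1
Step 2: Count signs: positive = 13, negative = 2.
Step 3: Under H0: P(positive) = 0.5, so the number of positives S ~ Bin(15, 0.5).
Step 4: Two-sided exact p-value = sum of Bin(15,0.5) probabilities at or below the observed probability = 0.007385.
Step 5: alpha = 0.1. reject H0.

n_eff = 15, pos = 13, neg = 2, p = 0.007385, reject H0.


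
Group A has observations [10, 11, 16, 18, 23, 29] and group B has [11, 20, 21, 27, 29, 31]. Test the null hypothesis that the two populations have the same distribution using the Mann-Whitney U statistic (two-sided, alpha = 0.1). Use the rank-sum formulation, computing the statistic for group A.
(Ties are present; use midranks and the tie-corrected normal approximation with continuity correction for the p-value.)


Step 1: Combine and sort all 12 observations; assign midranks.
sorted (value, group): (10,X), (11,X), (11,Y), (16,X), (18,X), (20,Y), (21,Y), (23,X), (27,Y), (29,X), (29,Y), (31,Y)
ranks: 10->1, 11->2.5, 11->2.5, 16->4, 18->5, 20->6, 21->7, 23->8, 27->9, 29->10.5, 29->10.5, 31->12
Step 2: Rank sum for X: R1 = 1 + 2.5 + 4 + 5 + 8 + 10.5 = 31.
Step 3: U_X = R1 - n1(n1+1)/2 = 31 - 6*7/2 = 31 - 21 = 10.
       U_Y = n1*n2 - U_X = 36 - 10 = 26.
Step 4: Ties are present, so use the tie-corrected normal approximation (with continuity correction) for the p-value.
Step 5: p-value = 0.228133; compare to alpha = 0.1. fail to reject H0.

U_X = 10, p = 0.228133, fail to reject H0 at alpha = 0.1.


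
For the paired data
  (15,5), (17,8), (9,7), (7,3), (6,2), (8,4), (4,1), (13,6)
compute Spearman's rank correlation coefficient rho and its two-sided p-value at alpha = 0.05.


Step 1: Rank x and y separately (midranks; no ties here).
rank(x): 15->7, 17->8, 9->5, 7->3, 6->2, 8->4, 4->1, 13->6
rank(y): 5->5, 8->8, 7->7, 3->3, 2->2, 4->4, 1->1, 6->6
Step 2: d_i = R_x(i) - R_y(i); compute d_i^2.
  (7-5)^2=4, (8-8)^2=0, (5-7)^2=4, (3-3)^2=0, (2-2)^2=0, (4-4)^2=0, (1-1)^2=0, (6-6)^2=0
sum(d^2) = 8.
Step 3: rho = 1 - 6*8 / (8*(8^2 - 1)) = 1 - 48/504 = 0.904762.
Step 4: Under H0, t = rho * sqrt((n-2)/(1-rho^2)) = 5.2034 ~ t(6).
Step 5: Two-sided p-value from the t-distribution with 6 df = 0.002008.
Step 6: alpha = 0.05. reject H0.

rho = 0.9048, p = 0.002008, reject H0 at alpha = 0.05.


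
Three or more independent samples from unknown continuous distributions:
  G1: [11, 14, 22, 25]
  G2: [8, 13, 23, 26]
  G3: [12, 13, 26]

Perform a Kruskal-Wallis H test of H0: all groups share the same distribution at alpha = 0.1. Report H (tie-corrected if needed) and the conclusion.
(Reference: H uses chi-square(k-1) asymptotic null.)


Step 1: Combine all N = 11 observations and assign midranks.
sorted (value, group, rank): (8,G2,1), (11,G1,2), (12,G3,3), (13,G2,4.5), (13,G3,4.5), (14,G1,6), (22,G1,7), (23,G2,8), (25,G1,9), (26,G2,10.5), (26,G3,10.5)
Step 2: Sum ranks within each group.
R_1 = 24 (n_1 = 4)
R_2 = 24 (n_2 = 4)
R_3 = 18 (n_3 = 3)
Step 3: H = 12/(N(N+1)) * sum(R_i^2/n_i) - 3(N+1)
     = 12/(11*12) * (24^2/4 + 24^2/4 + 18^2/3) - 3*12
     = 0.090909 * 396 - 36
     = 0.000000.
Step 4: Ties present; correction factor C = 1 - 12/(11^3 - 11) = 0.990909. Corrected H = 0.000000 / 0.990909 = 0.000000.
Step 5: Under H0, H ~ chi^2(2); p-value = 1.000000.
Step 6: alpha = 0.1. fail to reject H0.

H = 0.0000, df = 2, p = 1.000000, fail to reject H0.


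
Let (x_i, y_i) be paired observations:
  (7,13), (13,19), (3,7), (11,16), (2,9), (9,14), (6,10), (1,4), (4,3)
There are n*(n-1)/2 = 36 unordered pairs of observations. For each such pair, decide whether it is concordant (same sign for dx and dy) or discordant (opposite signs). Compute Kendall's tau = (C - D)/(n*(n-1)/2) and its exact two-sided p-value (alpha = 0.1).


Step 1: Enumerate the 36 unordered pairs (i,j) with i<j and classify each by sign(x_j-x_i) * sign(y_j-y_i).
  (1,2):dx=+6,dy=+6->C; (1,3):dx=-4,dy=-6->C; (1,4):dx=+4,dy=+3->C; (1,5):dx=-5,dy=-4->C
  (1,6):dx=+2,dy=+1->C; (1,7):dx=-1,dy=-3->C; (1,8):dx=-6,dy=-9->C; (1,9):dx=-3,dy=-10->C
  (2,3):dx=-10,dy=-12->C; (2,4):dx=-2,dy=-3->C; (2,5):dx=-11,dy=-10->C; (2,6):dx=-4,dy=-5->C
  (2,7):dx=-7,dy=-9->C; (2,8):dx=-12,dy=-15->C; (2,9):dx=-9,dy=-16->C; (3,4):dx=+8,dy=+9->C
  (3,5):dx=-1,dy=+2->D; (3,6):dx=+6,dy=+7->C; (3,7):dx=+3,dy=+3->C; (3,8):dx=-2,dy=-3->C
  (3,9):dx=+1,dy=-4->D; (4,5):dx=-9,dy=-7->C; (4,6):dx=-2,dy=-2->C; (4,7):dx=-5,dy=-6->C
  (4,8):dx=-10,dy=-12->C; (4,9):dx=-7,dy=-13->C; (5,6):dx=+7,dy=+5->C; (5,7):dx=+4,dy=+1->C
  (5,8):dx=-1,dy=-5->C; (5,9):dx=+2,dy=-6->D; (6,7):dx=-3,dy=-4->C; (6,8):dx=-8,dy=-10->C
  (6,9):dx=-5,dy=-11->C; (7,8):dx=-5,dy=-6->C; (7,9):dx=-2,dy=-7->C; (8,9):dx=+3,dy=-1->D
Step 2: C = 32, D = 4, total pairs = 36.
Step 3: tau = (C - D)/(n(n-1)/2) = (32 - 4)/36 = 0.777778.
Step 4: Exact two-sided p-value (enumerate n! = 362880 permutations of y under H0): p = 0.002425.
Step 5: alpha = 0.1. reject H0.

tau_b = 0.7778 (C=32, D=4), p = 0.002425, reject H0.


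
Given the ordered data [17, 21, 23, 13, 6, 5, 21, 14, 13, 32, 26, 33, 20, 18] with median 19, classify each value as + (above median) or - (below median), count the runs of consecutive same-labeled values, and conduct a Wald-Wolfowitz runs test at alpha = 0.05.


Step 1: Compute median = 19; label A = above, B = below.
Labels in order: BAABBBABBAAAAB  (n_A = 7, n_B = 7)
Step 2: Count runs R = 7.
Step 3: Under H0 (random ordering), E[R] = 2*n_A*n_B/(n_A+n_B) + 1 = 2*7*7/14 + 1 = 8.0000.
        Var[R] = 2*n_A*n_B*(2*n_A*n_B - n_A - n_B) / ((n_A+n_B)^2 * (n_A+n_B-1)) = 8232/2548 = 3.2308.
        SD[R] = 1.7974.
Step 4: Continuity-corrected z = (R + 0.5 - E[R]) / SD[R] = (7 + 0.5 - 8.0000) / 1.7974 = -0.2782.
Step 5: Two-sided p-value via normal approximation = 2*(1 - Phi(|z|)) = 0.780879.
Step 6: alpha = 0.05. fail to reject H0.

R = 7, z = -0.2782, p = 0.780879, fail to reject H0.


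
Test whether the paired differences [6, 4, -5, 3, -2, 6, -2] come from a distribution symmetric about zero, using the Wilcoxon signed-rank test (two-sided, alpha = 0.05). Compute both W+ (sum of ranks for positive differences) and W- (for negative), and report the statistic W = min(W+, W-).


Step 1: Drop any zero differences (none here) and take |d_i|.
|d| = [6, 4, 5, 3, 2, 6, 2]
Step 2: Midrank |d_i| (ties get averaged ranks).
ranks: |6|->6.5, |4|->4, |5|->5, |3|->3, |2|->1.5, |6|->6.5, |2|->1.5
Step 3: Attach original signs; sum ranks with positive sign and with negative sign.
W+ = 6.5 + 4 + 3 + 6.5 = 20
W- = 5 + 1.5 + 1.5 = 8
(Check: W+ + W- = 28 should equal n(n+1)/2 = 28.)
Step 4: Test statistic W = min(W+, W-) = 8.
Step 5: Ties in |d|, so use the tie-corrected normal approximation.
        E[W] = n(n+1)/4 = 7*8/4 = 14.
        Tie groups: |d|=2 (t=2), |d|=6 (t=2); sum(t^3 - t) = 12.
        Var[W] = n(n+1)(2n+1)/24 - sum(t^3-t)/48 = 840/24 - 12/48 = 34.75.
        z = (W - E[W]) / sqrt(Var[W]) = (8 - 14) / 5.8949 = -1.0178.
        Two-sided p = 2*Phi(z) = 0.308760.
Step 6: alpha = 0.05. fail to reject H0.

W+ = 20, W- = 8, W = min = 8, p = 0.308760, fail to reject H0.
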